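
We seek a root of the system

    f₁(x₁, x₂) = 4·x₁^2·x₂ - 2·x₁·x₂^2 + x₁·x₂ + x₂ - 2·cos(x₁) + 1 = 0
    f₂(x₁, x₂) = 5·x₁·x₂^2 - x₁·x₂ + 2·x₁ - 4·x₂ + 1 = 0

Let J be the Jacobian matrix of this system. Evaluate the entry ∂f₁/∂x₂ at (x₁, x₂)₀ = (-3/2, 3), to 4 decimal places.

26.5000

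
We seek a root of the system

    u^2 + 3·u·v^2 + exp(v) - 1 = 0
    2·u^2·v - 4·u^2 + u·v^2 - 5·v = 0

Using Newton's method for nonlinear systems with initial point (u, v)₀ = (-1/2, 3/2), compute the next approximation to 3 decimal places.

At (-1/2, 3/2): F = (0.35669, -8.875).
Jacobian J = [[2·u + 3·v^2, 6·u·v + exp(v)], [4·u·v - 8·u + v^2, 2·u^2 + 2·u·v - 5]].
At the point, J = [[5.750, -0.01831], [3.250, -6.000]] (det J = -34.44049).
Solving J·Δ = −F gives Δ = (-0.067, -1.515).
Then the next iterate is (u, v)₁ = (-0.567, -0.015).

(-0.567, -0.015)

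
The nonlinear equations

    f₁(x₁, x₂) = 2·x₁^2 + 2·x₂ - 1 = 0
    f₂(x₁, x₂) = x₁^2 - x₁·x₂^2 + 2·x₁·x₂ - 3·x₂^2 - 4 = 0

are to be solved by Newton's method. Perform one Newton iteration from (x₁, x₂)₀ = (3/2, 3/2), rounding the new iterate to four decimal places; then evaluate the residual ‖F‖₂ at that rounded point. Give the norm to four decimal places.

3.8824

At (3/2, 3/2): F = (6.5000, -7.3750).
Jacobian J = [[4·x₁, 2], [2·x₁ - x₂^2 + 2·x₂, -2·x₁·x₂ + 2·x₁ - 6·x₂]].
At the point, J = [[6.0000, 2.0000], [3.7500, -10.5000]] (det J = -70.5000).
Solving J·Δ = −F gives Δ = (-0.7589, -0.9734).
Then the next iterate is (x₁, x₂)₁ = (0.7411, 0.5266).
Re-evaluating at (0.7411, 0.5266): F = (1.151658, -3.707680), so ‖F‖₂ = 3.8824.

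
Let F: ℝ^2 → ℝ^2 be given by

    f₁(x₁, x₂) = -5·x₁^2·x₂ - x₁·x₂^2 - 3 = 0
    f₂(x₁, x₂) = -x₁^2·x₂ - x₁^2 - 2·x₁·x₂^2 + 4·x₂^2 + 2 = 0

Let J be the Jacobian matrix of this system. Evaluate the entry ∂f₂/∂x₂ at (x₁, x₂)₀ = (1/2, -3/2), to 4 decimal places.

∂f₂/∂x₂ = -x₁^2 - 4·x₁·x₂ + 8·x₂.
At (1/2, -3/2) this is -9.2500.

-9.2500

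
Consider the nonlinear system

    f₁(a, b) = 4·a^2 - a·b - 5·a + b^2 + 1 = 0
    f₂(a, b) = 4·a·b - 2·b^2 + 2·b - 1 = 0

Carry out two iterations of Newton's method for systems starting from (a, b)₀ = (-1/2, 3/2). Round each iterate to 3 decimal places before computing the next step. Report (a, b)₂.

At (-1/2, 3/2): F = (7.500, -5.500).
Jacobian J = [[8·a - b - 5, -a + 2·b], [4·b, 4·a - 4·b + 2]].
At the point, J = [[-10.500, 3.500], [6.000, -6.000]] (det J = 42.000).
Solving J·Δ = −F gives Δ = (0.613, -0.304).
Then the next iterate is (a, b)₁ = (0.113, 1.196).
Round to (0.113, 1.196) and repeat: F = (1.78134, -0.92824), J = [[-5.292, 2.279], [4.784, -2.332]].
Δ = (1.417, 2.510), so (a, b)₂ = (1.530, 3.706).

(1.530, 3.706)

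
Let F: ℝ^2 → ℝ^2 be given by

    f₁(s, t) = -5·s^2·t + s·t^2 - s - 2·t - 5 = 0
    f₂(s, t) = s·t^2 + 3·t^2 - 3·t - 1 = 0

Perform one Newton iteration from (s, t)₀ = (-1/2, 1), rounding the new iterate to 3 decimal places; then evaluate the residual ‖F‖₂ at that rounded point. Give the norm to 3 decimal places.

12.791

At (-1/2, 1): F = (-8.250, -1.500).
Jacobian J = [[-10·s·t + t^2 - 1, -5·s^2 + 2·s·t - 2], [t^2, 2·s·t + 6·t - 3]].
At the point, J = [[5.000, -4.250], [1.000, 2.000]] (det J = 14.250).
Solving J·Δ = −F gives Δ = (1.605, -0.053).
Then the next iterate is (s, t)₁ = (1.105, 0.947).
Re-evaluating at (1.105, 0.947): F = (-12.78958, -0.15960), so ‖F‖₂ = 12.791.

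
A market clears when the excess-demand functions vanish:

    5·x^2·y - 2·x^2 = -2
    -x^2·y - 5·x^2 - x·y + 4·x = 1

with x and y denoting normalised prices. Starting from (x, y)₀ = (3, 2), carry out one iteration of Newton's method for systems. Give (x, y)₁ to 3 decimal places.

(1.593, 1.856)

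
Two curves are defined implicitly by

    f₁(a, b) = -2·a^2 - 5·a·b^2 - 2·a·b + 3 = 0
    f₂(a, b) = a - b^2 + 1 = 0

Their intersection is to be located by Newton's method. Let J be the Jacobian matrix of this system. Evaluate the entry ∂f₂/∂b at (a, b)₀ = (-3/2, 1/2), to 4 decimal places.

-1.0000

∂f₂/∂b = -2·b.
At (-3/2, 1/2) this is -1.0000.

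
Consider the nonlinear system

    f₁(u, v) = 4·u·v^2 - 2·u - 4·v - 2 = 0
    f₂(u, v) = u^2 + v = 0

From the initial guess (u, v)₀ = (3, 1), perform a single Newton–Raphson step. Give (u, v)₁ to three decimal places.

(1.305, 1.169)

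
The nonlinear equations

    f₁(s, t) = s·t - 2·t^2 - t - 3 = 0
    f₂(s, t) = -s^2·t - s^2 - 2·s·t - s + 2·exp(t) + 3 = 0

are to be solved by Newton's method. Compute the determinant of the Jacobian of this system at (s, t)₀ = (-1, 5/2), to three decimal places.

J = [[t, s - 4·t - 1], [-2·s·t - 2·s - 2·t - 1, -s^2 - 2·s + 2·exp(t)]].
At the point, J = [[2.500, -12.000], [1.000, 25.36499]].
det J = 75.412.

75.412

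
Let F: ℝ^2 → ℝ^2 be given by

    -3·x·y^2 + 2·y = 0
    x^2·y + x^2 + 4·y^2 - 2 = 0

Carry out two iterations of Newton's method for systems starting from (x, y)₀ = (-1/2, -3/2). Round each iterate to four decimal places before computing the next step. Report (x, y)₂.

(-0.8583, -0.7123)

At (-1/2, -3/2): F = (0.3750, 6.8750).
Jacobian J = [[-3·y^2, -6·x·y + 2], [2·x·y + 2·x, x^2 + 8·y]].
At the point, J = [[-6.7500, -2.5000], [0.5000, -11.7500]] (det J = 80.5625).
Solving J·Δ = −F gives Δ = (-0.1587, 0.5784).
Then the next iterate is (x, y)₁ = (-0.6587, -0.9216).
Round to (-0.6587, -0.9216) and repeat: F = (-0.164806, 1.431403), J = [[-2.548040, -1.642348], [-0.103284, -6.938914]].
Δ = (-0.1996, 0.2093), so (x, y)₂ = (-0.8583, -0.7123).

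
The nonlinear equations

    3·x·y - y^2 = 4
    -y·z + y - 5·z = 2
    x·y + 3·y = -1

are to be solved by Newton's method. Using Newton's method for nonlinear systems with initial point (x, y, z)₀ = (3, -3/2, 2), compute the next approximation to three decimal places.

At (3, -3/2, 2): F = (-19.750, -10.500, -8.000).
Jacobian J = [[3·y, 3·x - 2·y, 0], [0, -z + 1, -y - 5], [y, x + 3, 0]].
At the point, J = [[-4.500, 12.000, 0.000], [0.000, -1.000, -3.500], [-1.500, 6.000, 0.000]] (det J = -31.500).
Solving J·Δ = −F gives Δ = (-2.500, 0.708, -3.202).
Then the next iterate is (x, y, z)₁ = (0.500, -0.792, -1.202).

(0.500, -0.792, -1.202)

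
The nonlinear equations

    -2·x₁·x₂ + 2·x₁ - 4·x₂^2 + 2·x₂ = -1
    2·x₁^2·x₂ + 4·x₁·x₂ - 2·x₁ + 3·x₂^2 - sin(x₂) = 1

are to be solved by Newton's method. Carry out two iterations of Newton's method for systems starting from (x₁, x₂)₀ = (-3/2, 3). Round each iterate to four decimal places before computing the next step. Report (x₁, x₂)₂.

At (-3/2, 3): F = (-23.0000, 24.358880).
Jacobian J = [[-2·x₂ + 2, -2·x₁ - 8·x₂ + 2], [4·x₁·x₂ + 4·x₂ - 2, 2·x₁^2 + 4·x₁ + 6·x₂ - cos(x₂)]].
At the point, J = [[-4.0000, -19.0000], [-8.0000, 17.489992]] (det J = -221.959970).
Solving J·Δ = −F gives Δ = (0.2728, -1.2680).
Then the next iterate is (x₁, x₂)₁ = (-1.2272, 1.7320).
Round to (-1.2272, 1.7320) and repeat: F = (-5.738675, 6.181648), J = [[-1.4640, -9.4016], [-3.574042, 8.655746]].
Δ = (0.1825, -0.6388), so (x₁, x₂)₂ = (-1.0447, 1.0932).

(-1.0447, 1.0932)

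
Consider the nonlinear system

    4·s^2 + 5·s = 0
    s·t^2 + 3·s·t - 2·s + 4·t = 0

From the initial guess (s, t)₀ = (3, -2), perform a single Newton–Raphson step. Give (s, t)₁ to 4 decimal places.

At (3, -2): F = (51.0000, -20.0000).
Jacobian J = [[8·s + 5, 0], [t^2 + 3·t - 2, 2·s·t + 3·s + 4]].
At the point, J = [[29.0000, 0.0000], [-4.0000, 1.0000]] (det J = 29.0000).
Solving J·Δ = −F gives Δ = (-1.7586, 12.9655).
Then the next iterate is (s, t)₁ = (1.2414, 10.9655).

(1.2414, 10.9655)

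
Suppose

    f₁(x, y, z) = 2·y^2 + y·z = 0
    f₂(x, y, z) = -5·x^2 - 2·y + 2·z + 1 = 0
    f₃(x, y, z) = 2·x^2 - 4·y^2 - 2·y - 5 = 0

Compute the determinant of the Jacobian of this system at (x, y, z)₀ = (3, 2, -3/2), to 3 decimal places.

1284.000

J = [[0, 4·y + z, y], [-10·x, -2, 2], [4·x, -8·y - 2, 0]].
At the point, J = [[0.000, 6.500, 2.000], [-30.000, -2.000, 2.000], [12.000, -18.000, 0.000]].
det J = 1284.000.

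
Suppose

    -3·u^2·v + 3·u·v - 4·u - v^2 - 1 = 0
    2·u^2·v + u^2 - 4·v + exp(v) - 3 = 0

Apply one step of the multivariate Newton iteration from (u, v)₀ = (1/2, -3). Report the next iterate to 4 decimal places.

At (1/2, -3): F = (-14.2500, 7.799787).
Jacobian J = [[-6·u·v + 3·v - 4, -3·u^2 + 3·u - 2·v], [4·u·v + 2·u, 2·u^2 + exp(v) - 4]].
At the point, J = [[-4.0000, 6.7500], [-5.0000, -3.450213]] (det J = 47.550852).
Solving J·Δ = −F gives Δ = (0.0732, 2.1545).
Then the next iterate is (u, v)₁ = (0.5732, -0.8455).

(0.5732, -0.8455)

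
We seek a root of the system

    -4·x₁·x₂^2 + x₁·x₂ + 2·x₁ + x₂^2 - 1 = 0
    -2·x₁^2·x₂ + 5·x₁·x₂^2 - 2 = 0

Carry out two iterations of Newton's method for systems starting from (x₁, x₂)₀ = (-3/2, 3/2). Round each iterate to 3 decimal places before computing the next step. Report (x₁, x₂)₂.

At (-3/2, 3/2): F = (9.500, -25.625).
Jacobian J = [[-4·x₂^2 + x₂ + 2, -8·x₁·x₂ + x₁ + 2·x₂], [-4·x₁·x₂ + 5·x₂^2, -2·x₁^2 + 10·x₁·x₂]].
At the point, J = [[-5.500, 19.500], [20.250, -27.000]] (det J = -246.375).
Solving J·Δ = −F gives Δ = (0.987, -0.209).
Then the next iterate is (x₁, x₂)₁ = (-0.513, 1.291).
Round to (-0.513, 1.291) and repeat: F = (2.39843, -6.95454), J = [[-3.37572, 7.36726], [10.98254, -7.14917]].
Δ = (0.600, -0.050), so (x₁, x₂)₂ = (0.087, 1.241).

(0.087, 1.241)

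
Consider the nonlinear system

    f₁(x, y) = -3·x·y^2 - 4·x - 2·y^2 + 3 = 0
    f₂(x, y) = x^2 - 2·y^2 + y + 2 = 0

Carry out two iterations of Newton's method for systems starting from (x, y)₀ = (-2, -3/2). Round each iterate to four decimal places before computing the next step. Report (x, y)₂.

(0.1999, -0.5350)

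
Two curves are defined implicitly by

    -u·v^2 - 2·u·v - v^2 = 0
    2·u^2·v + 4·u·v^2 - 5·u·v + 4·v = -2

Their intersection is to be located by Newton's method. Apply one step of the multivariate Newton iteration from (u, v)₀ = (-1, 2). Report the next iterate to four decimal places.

At (-1, 2): F = (4.0000, 8.0000).
Jacobian J = [[-v^2 - 2·v, -2·u·v - 2·u - 2·v], [4·u·v + 4·v^2 - 5·v, 2·u^2 + 8·u·v - 5·u + 4]].
At the point, J = [[-8.0000, 2.0000], [-2.0000, -5.0000]] (det J = 44.0000).
Solving J·Δ = −F gives Δ = (0.8182, 1.2727).
Then the next iterate is (u, v)₁ = (-0.1818, 3.2727).

(-0.1818, 3.2727)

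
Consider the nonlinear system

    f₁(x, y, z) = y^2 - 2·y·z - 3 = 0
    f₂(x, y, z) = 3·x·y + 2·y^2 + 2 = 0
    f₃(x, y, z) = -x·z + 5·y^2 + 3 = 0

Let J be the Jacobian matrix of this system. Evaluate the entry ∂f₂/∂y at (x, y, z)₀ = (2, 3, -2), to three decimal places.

∂f₂/∂y = 3·x + 4·y.
At (2, 3, -2) this is 18.000.

18.000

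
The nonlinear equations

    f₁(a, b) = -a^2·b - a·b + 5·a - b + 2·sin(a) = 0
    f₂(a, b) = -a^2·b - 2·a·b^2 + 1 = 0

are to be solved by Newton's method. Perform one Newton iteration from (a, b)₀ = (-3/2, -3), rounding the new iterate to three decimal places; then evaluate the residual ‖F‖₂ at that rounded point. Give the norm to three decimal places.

356.798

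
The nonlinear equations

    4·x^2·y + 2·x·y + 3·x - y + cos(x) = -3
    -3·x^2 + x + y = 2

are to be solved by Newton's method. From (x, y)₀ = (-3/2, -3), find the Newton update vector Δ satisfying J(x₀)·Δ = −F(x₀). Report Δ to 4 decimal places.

(3.1133, -17.8831)

At (-3/2, -3): F = (-16.429263, -13.2500).
Jacobian J = [[8·x·y + 2·y - sin(x) + 3, 4·x^2 + 2·x - 1], [-6·x + 1, 1]].
At the point, J = [[33.997495, 5.0000], [10.0000, 1.0000]] (det J = -16.002505).
Solving J·Δ = −F gives Δ = (3.1133, -17.8831).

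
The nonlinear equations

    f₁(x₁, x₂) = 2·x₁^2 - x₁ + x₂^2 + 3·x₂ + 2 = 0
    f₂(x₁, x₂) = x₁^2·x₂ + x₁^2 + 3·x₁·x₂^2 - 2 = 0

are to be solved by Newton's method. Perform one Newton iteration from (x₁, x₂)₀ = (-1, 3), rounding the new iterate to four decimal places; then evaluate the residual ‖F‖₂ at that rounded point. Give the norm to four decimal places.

20.7376

At (-1, 3): F = (23.0000, -25.0000).
Jacobian J = [[4·x₁ - 1, 2·x₂ + 3], [2·x₁·x₂ + 2·x₁ + 3·x₂^2, x₁^2 + 6·x₁·x₂]].
At the point, J = [[-5.0000, 9.0000], [19.0000, -17.0000]] (det J = -86.0000).
Solving J·Δ = −F gives Δ = (-1.9302, -3.6279).
Then the next iterate is (x₁, x₂)₁ = (-2.9302, -0.6279).
Re-evaluating at (-2.9302, -0.6279): F = (20.612902, -2.270891), so ‖F‖₂ = 20.7376.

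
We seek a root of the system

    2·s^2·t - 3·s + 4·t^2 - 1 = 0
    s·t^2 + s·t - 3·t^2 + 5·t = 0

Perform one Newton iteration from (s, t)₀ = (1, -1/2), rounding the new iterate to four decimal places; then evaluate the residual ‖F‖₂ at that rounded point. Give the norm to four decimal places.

At (1, -1/2): F = (-4.0000, -3.5000).
Jacobian J = [[4·s·t - 3, 2·s^2 + 8·t], [t^2 + t, 2·s·t + s - 6·t + 5]].
At the point, J = [[-5.0000, -2.0000], [-0.2500, 8.0000]] (det J = -40.5000).
Solving J·Δ = −F gives Δ = (-0.9630, 0.4074).
Then the next iterate is (s, t)₁ = (0.0370, -0.0926).
Re-evaluating at (0.0370, -0.0926): F = (-1.076954, -0.491833), so ‖F‖₂ = 1.1839.

1.1839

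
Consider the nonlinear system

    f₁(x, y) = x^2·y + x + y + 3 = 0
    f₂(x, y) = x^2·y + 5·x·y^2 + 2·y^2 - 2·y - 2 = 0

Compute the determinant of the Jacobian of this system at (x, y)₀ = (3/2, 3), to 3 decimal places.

397.000

J = [[2·x·y + 1, x^2 + 1], [2·x·y + 5·y^2, x^2 + 10·x·y + 4·y - 2]].
At the point, J = [[10.000, 3.250], [54.000, 57.250]].
det J = 397.000.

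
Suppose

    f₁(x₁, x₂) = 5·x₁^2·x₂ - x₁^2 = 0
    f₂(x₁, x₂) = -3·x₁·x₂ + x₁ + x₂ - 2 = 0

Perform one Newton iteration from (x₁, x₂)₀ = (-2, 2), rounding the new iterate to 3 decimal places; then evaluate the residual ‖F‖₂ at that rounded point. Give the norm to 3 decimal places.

8.554

At (-2, 2): F = (36.000, 10.000).
Jacobian J = [[10·x₁·x₂ - 2·x₁, 5·x₁^2], [-3·x₂ + 1, -3·x₁ + 1]].
At the point, J = [[-36.000, 20.000], [-5.000, 7.000]] (det J = -152.000).
Solving J·Δ = −F gives Δ = (0.342, -1.184).
Then the next iterate is (x₁, x₂)₁ = (-1.658, 0.816).
Re-evaluating at (-1.658, 0.816): F = (8.46681, 1.21678), so ‖F‖₂ = 8.554.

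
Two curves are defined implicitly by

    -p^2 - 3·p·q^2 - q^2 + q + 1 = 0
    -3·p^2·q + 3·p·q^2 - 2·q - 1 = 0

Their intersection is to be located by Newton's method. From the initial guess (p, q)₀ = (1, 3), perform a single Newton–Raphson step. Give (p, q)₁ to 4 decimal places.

(-0.0353, 2.8706)

At (1, 3): F = (-33.0000, 11.0000).
Jacobian J = [[-2·p - 3·q^2, -6·p·q - 2·q + 1], [-6·p·q + 3·q^2, -3·p^2 + 6·p·q - 2]].
At the point, J = [[-29.0000, -23.0000], [9.0000, 13.0000]] (det J = -170.0000).
Solving J·Δ = −F gives Δ = (-1.0353, -0.1294).
Then the next iterate is (p, q)₁ = (-0.0353, 2.8706).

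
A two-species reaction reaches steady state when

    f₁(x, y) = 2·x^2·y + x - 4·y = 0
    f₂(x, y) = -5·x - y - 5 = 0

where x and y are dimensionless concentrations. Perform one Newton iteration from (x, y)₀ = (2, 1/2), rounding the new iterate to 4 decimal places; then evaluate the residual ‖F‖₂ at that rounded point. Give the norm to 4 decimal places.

10.9995

At (2, 1/2): F = (4.0000, -15.5000).
Jacobian J = [[4·x·y + 1, 2·x^2 - 4], [-5, -1]].
At the point, J = [[5.0000, 4.0000], [-5.0000, -1.0000]] (det J = 15.0000).
Solving J·Δ = −F gives Δ = (-3.8667, 3.8333).
Then the next iterate is (x, y)₁ = (-1.8667, 4.3333).
Re-evaluating at (-1.8667, 4.3333): F = (10.999465, 0.0002), so ‖F‖₂ = 10.9995.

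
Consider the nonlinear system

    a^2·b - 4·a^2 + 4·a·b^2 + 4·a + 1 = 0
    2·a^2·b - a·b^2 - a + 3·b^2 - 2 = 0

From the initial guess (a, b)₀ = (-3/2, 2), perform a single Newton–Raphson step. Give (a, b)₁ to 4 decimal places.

(-0.6760, 1.4448)

At (-3/2, 2): F = (-33.5000, 26.5000).
Jacobian J = [[2·a·b - 8·a + 4·b^2 + 4, a^2 + 8·a·b], [4·a·b - b^2 - 1, 2·a^2 - 2·a·b + 6·b]].
At the point, J = [[26.0000, -21.7500], [-17.0000, 22.5000]] (det J = 215.2500).
Solving J·Δ = −F gives Δ = (0.8240, -0.5552).
Then the next iterate is (a, b)₁ = (-0.6760, 1.4448).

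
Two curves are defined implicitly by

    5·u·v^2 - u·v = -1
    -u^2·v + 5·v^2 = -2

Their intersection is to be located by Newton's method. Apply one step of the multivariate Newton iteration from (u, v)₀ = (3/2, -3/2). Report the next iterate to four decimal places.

(1.9631, -0.4154)

At (3/2, -3/2): F = (20.1250, 16.6250).
Jacobian J = [[5·v^2 - v, 10·u·v - u], [-2·u·v, -u^2 + 10·v]].
At the point, J = [[12.7500, -24.0000], [4.5000, -17.2500]] (det J = -111.9375).
Solving J·Δ = −F gives Δ = (0.4631, 1.0846).
Then the next iterate is (u, v)₁ = (1.9631, -0.4154).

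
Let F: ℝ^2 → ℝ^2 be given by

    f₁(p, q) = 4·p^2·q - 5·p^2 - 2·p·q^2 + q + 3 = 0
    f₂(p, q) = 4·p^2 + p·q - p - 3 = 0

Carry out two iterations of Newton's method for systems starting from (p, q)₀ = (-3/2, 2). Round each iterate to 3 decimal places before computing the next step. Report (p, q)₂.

At (-3/2, 2): F = (23.750, 4.500).
Jacobian J = [[8·p·q - 10·p - 2·q^2, 4·p^2 - 4·p·q + 1], [8·p + q - 1, p]].
At the point, J = [[-17.000, 22.000], [-11.000, -1.500]] (det J = 267.500).
Solving J·Δ = −F gives Δ = (0.503, -0.691).
Then the next iterate is (p, q)₁ = (-0.997, 1.309).
Round to (-0.997, 1.309) and repeat: F = (7.96027, 0.66796), J = [[-3.89755, 10.19633], [-7.667, -0.997]].
Δ = (0.180, -0.712), so (p, q)₂ = (-0.817, 0.597).

(-0.817, 0.597)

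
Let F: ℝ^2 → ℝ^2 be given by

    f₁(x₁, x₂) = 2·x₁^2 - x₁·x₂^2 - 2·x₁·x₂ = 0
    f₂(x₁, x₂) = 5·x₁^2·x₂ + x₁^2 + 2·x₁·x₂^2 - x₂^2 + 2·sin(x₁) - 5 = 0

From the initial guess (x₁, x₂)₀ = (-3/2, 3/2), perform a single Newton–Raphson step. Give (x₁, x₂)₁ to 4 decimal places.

(-1.3013, 0.1480)

At (-3/2, 3/2): F = (12.3750, 3.130010).
Jacobian J = [[4·x₁ - x₂^2 - 2·x₂, -2·x₁·x₂ - 2·x₁], [10·x₁·x₂ + 2·x₁ + 2·x₂^2 + 2·cos(x₁), 5·x₁^2 + 4·x₁·x₂ - 2·x₂]].
At the point, J = [[-11.2500, 7.5000], [-20.858526, -0.7500]] (det J = 164.876442).
Solving J·Δ = −F gives Δ = (0.1987, -1.3520).
Then the next iterate is (x₁, x₂)₁ = (-1.3013, 0.1480).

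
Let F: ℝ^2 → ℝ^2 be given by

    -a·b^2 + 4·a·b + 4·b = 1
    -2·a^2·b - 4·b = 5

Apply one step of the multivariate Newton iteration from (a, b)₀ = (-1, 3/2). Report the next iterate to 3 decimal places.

(-0.148, 0.019)

At (-1, 3/2): F = (1.250, -14.000).
Jacobian J = [[-b^2 + 4·b, -2·a·b + 4·a + 4], [-4·a·b, -2·a^2 - 4]].
At the point, J = [[3.750, 3.000], [6.000, -6.000]] (det J = -40.500).
Solving J·Δ = −F gives Δ = (0.852, -1.481).
Then the next iterate is (a, b)₁ = (-0.148, 0.019).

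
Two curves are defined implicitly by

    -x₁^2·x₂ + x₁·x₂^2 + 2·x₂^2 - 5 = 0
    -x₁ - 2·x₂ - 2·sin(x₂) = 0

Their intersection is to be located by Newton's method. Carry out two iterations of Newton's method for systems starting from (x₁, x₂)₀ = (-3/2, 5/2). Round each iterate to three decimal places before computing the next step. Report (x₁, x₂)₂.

At (-3/2, 5/2): F = (-7.500, -4.69694).
Jacobian J = [[-2·x₁·x₂ + x₂^2, -x₁^2 + 2·x₁·x₂ + 4·x₂], [-1, -2·cos(x₂) - 2]].
At the point, J = [[13.750, 0.250], [-1.000, -0.39771]] (det J = -5.21855).
Solving J·Δ = −F gives Δ = (0.797, -13.813).
Then the next iterate is (x₁, x₂)₁ = (-0.703, -11.313).
Round to (-0.703, -11.313) and repeat: F = (166.58619, 21.42892), J = [[112.07789, -29.84013], [-1.000, -2.62424]].
Δ = (0.624, 7.928), so (x₁, x₂)₂ = (-0.079, -3.385).

(-0.079, -3.385)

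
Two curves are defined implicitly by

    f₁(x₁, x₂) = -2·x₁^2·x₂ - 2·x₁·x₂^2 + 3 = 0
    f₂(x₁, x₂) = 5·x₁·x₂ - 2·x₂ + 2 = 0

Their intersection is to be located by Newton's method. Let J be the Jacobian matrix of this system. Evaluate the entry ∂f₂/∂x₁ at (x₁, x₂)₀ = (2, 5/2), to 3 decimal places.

12.500

∂f₂/∂x₁ = 5·x₂.
At (2, 5/2) this is 12.500.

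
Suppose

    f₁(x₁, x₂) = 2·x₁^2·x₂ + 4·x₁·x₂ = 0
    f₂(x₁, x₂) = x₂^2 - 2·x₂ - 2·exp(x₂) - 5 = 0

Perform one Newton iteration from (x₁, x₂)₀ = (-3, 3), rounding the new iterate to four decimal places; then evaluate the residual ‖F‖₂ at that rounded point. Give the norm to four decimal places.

At (-3, 3): F = (18.0000, -42.171074).
Jacobian J = [[4·x₁·x₂ + 4·x₂, 2·x₁^2 + 4·x₁], [0, 2·x₂ - 2·exp(x₂) - 2]].
At the point, J = [[-24.0000, 6.0000], [0.0000, -36.171074]] (det J = 868.105772).
Solving J·Δ = −F gives Δ = (0.4585, -1.1659).
Then the next iterate is (x₁, x₂)₁ = (-2.5415, 1.8341).
Re-evaluating at (-2.5415, 1.8341): F = (5.048258, -17.823273), so ‖F‖₂ = 18.5244.

18.5244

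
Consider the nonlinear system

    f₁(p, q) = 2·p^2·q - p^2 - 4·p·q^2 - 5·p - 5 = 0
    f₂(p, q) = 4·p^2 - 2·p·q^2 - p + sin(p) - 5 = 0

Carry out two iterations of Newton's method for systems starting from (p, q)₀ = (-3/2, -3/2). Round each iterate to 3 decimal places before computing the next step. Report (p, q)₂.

(-0.956, -0.868)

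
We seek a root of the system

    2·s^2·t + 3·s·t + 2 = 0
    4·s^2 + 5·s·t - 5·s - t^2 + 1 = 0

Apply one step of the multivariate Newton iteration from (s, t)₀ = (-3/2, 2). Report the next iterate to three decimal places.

(-1.167, 1.667)

At (-3/2, 2): F = (2.000, -1.500).
Jacobian J = [[4·s·t + 3·t, 2·s^2 + 3·s], [8·s + 5·t - 5, 5·s - 2·t]].
At the point, J = [[-6.000, 0.000], [-7.000, -11.500]] (det J = 69.000).
Solving J·Δ = −F gives Δ = (0.333, -0.333).
Then the next iterate is (s, t)₁ = (-1.167, 1.667).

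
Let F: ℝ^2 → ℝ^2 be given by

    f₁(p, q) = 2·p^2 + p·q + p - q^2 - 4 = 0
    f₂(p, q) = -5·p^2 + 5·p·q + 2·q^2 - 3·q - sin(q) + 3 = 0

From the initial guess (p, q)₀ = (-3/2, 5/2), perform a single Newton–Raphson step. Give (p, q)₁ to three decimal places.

At (-3/2, 5/2): F = (-11.000, -22.59847).
Jacobian J = [[4·p + q + 1, p - 2·q], [-10·p + 5·q, 5·p + 4·q - cos(q) - 3]].
At the point, J = [[-2.500, -6.500], [27.500, 0.30114]] (det J = 177.99714).
Solving J·Δ = −F gives Δ = (0.844, -2.017).
Then the next iterate is (p, q)₁ = (-0.656, 0.483).

(-0.656, 0.483)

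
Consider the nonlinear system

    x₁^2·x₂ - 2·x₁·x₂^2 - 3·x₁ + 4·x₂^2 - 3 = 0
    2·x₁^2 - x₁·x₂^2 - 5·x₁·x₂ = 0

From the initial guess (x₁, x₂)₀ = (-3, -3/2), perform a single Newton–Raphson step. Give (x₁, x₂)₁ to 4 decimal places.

At (-3, -3/2): F = (15.0000, 2.2500).
Jacobian J = [[2·x₁·x₂ - 2·x₂^2 - 3, x₁^2 - 4·x₁·x₂ + 8·x₂], [4·x₁ - x₂^2 - 5·x₂, -2·x₁·x₂ - 5·x₁]].
At the point, J = [[1.5000, -21.0000], [-6.7500, 6.0000]] (det J = -132.7500).
Solving J·Δ = −F gives Δ = (1.0339, 0.7881).
Then the next iterate is (x₁, x₂)₁ = (-1.9661, -0.7119).

(-1.9661, -0.7119)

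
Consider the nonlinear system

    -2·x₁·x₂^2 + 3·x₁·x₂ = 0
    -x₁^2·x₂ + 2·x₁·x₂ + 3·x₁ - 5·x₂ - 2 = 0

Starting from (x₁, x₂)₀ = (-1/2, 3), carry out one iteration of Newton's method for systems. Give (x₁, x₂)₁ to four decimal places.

(-32.5000, -62.0000)

At (-1/2, 3): F = (4.5000, -22.2500).
Jacobian J = [[-2·x₂^2 + 3·x₂, -4·x₁·x₂ + 3·x₁], [-2·x₁·x₂ + 2·x₂ + 3, -x₁^2 + 2·x₁ - 5]].
At the point, J = [[-9.0000, 4.5000], [12.0000, -6.2500]] (det J = 2.2500).
Solving J·Δ = −F gives Δ = (-32.0000, -65.0000).
Then the next iterate is (x₁, x₂)₁ = (-32.5000, -62.0000).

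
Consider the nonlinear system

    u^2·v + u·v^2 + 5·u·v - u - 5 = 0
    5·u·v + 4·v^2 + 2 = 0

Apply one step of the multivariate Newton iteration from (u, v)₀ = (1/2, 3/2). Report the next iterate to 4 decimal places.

At (1/2, 3/2): F = (-0.2500, 14.7500).
Jacobian J = [[2·u·v + v^2 + 5·v - 1, u^2 + 2·u·v + 5·u], [5·v, 5·u + 8·v]].
At the point, J = [[10.2500, 4.2500], [7.5000, 14.5000]] (det J = 116.7500).
Solving J·Δ = −F gives Δ = (0.5680, -1.3110).
Then the next iterate is (u, v)₁ = (1.0680, 0.1890).

(1.0680, 0.1890)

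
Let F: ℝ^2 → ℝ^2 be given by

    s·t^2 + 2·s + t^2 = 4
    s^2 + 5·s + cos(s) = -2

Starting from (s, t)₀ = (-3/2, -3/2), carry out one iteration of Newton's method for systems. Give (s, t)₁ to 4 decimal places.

At (-3/2, -3/2): F = (-8.1250, -3.179263).
Jacobian J = [[t^2 + 2, 2·s·t + 2·t], [2·s - sin(s) + 5, 0]].
At the point, J = [[4.2500, 1.5000], [2.997495, 0.0000]] (det J = -4.496242).
Solving J·Δ = −F gives Δ = (1.0606, 2.4115).
Then the next iterate is (s, t)₁ = (-0.4394, 0.9115).

(-0.4394, 0.9115)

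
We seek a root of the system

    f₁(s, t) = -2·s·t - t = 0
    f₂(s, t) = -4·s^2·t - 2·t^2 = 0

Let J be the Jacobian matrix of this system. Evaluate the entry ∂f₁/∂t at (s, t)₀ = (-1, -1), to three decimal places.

1.000

∂f₁/∂t = -2·s - 1.
At (-1, -1) this is 1.000.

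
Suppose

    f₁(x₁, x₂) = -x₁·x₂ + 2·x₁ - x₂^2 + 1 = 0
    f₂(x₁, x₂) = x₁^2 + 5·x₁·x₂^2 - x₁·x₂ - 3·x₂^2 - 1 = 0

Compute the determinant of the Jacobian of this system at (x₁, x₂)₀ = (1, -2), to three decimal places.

J = [[-x₂ + 2, -x₁ - 2·x₂], [2·x₁ + 5·x₂^2 - x₂, 10·x₁·x₂ - x₁ - 6·x₂]].
At the point, J = [[4.000, 3.000], [24.000, -9.000]].
det J = -108.000.

-108.000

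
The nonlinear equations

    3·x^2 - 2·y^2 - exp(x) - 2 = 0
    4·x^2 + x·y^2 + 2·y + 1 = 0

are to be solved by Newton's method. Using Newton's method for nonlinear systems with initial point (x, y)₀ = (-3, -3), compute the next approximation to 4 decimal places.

At (-3, -3): F = (6.950213, 4.0000).
Jacobian J = [[6·x - exp(x), -4·y], [8·x + y^2, 2·x·y + 2]].
At the point, J = [[-18.049787, 12.0000], [-15.0000, 20.0000]] (det J = -180.995741).
Solving J·Δ = −F gives Δ = (0.5028, 0.1771).
Then the next iterate is (x, y)₁ = (-2.4972, -2.8229).

(-2.4972, -2.8229)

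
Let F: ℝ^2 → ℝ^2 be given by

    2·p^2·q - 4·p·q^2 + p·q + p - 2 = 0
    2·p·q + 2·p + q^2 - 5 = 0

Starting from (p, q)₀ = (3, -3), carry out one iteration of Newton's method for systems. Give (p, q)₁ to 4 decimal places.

(1.0000, -2.7634)

At (3, -3): F = (-170.0000, -8.0000).
Jacobian J = [[4·p·q - 4·q^2 + q + 1, 2·p^2 - 8·p·q + p], [2·q + 2, 2·p + 2·q]].
At the point, J = [[-74.0000, 93.0000], [-4.0000, 0.0000]] (det J = 372.0000).
Solving J·Δ = −F gives Δ = (-2.0000, 0.2366).
Then the next iterate is (p, q)₁ = (1.0000, -2.7634).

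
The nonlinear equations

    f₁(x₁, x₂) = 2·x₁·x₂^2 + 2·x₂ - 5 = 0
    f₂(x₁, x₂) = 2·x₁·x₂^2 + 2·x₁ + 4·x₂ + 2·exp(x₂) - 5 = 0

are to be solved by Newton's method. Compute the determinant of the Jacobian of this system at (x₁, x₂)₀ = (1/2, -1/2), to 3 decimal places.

-0.393

J = [[2·x₂^2, 4·x₁·x₂ + 2], [2·x₂^2 + 2, 4·x₁·x₂ + 2·exp(x₂) + 4]].
At the point, J = [[0.500, 1.000], [2.500, 4.21306]].
det J = -0.393.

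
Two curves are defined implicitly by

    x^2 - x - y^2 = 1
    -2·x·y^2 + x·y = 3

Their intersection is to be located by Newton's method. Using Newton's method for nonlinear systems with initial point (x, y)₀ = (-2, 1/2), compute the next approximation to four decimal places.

At (-2, 1/2): F = (4.7500, -3.0000).
Jacobian J = [[2·x - 1, -2·y], [-2·y^2 + y, -4·x·y + x]].
At the point, J = [[-5.0000, -1.0000], [0.0000, 2.0000]] (det J = -10.0000).
Solving J·Δ = −F gives Δ = (0.6500, 1.5000).
Then the next iterate is (x, y)₁ = (-1.3500, 2.0000).

(-1.3500, 2.0000)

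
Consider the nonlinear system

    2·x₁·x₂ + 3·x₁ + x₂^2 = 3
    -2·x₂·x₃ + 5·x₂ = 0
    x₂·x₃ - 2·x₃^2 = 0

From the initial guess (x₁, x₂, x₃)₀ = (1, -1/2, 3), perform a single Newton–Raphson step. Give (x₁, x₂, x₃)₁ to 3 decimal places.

(2.072, -1.895, 1.105)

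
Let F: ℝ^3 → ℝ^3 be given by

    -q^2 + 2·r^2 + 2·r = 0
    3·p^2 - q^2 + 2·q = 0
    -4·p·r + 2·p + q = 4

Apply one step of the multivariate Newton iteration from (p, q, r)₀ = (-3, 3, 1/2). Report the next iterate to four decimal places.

(-1.4152, 1.8684, 0.6776)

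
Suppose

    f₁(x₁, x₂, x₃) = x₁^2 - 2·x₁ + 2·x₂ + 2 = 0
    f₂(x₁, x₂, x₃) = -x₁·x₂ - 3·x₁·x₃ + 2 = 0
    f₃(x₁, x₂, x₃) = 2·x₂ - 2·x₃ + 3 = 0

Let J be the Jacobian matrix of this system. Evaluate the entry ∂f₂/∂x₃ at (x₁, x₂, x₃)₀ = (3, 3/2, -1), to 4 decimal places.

-9.0000

∂f₂/∂x₃ = -3·x₁.
At (3, 3/2, -1) this is -9.0000.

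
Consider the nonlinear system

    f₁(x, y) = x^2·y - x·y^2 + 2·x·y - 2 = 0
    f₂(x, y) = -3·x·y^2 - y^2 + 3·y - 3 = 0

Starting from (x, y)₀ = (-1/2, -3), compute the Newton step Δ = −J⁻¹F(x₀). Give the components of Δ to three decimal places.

(-0.278, 2.156)

At (-1/2, -3): F = (4.750, -7.500).
Jacobian J = [[2·x·y - y^2 + 2·y, x^2 - 2·x·y + 2·x], [-3·y^2, -6·x·y - 2·y + 3]].
At the point, J = [[-12.000, -3.750], [-27.000, 0.000]] (det J = -101.250).
Solving J·Δ = −F gives Δ = (-0.278, 2.156).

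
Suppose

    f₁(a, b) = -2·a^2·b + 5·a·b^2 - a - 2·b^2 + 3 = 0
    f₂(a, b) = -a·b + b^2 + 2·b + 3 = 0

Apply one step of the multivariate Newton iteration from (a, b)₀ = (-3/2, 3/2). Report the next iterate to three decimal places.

At (-3/2, 3/2): F = (-23.625, 10.500).
Jacobian J = [[-4·a·b + 5·b^2 - 1, -2·a^2 + 10·a·b - 4·b], [-b, -a + 2·b + 2]].
At the point, J = [[19.250, -33.000], [-1.500, 6.500]] (det J = 75.625).
Solving J·Δ = −F gives Δ = (-2.551, -2.204).
Then the next iterate is (a, b)₁ = (-4.051, -0.704).

(-4.051, -0.704)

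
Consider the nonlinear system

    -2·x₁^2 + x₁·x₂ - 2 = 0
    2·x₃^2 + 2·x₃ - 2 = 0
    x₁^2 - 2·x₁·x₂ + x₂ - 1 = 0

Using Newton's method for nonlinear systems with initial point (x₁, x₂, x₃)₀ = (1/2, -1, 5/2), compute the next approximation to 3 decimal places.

(0.750, 6.500, 1.208)

At (1/2, -1, 5/2): F = (-3.000, 15.500, -0.750).
Jacobian J = [[-4·x₁ + x₂, x₁, 0], [0, 0, 4·x₃ + 2], [2·x₁ - 2·x₂, -2·x₁ + 1, 0]].
At the point, J = [[-3.000, 0.500, 0.000], [0.000, 0.000, 12.000], [3.000, 0.000, 0.000]] (det J = 18.000).
Solving J·Δ = −F gives Δ = (0.250, 7.500, -1.292).
Then the next iterate is (x₁, x₂, x₃)₁ = (0.750, 6.500, 1.208).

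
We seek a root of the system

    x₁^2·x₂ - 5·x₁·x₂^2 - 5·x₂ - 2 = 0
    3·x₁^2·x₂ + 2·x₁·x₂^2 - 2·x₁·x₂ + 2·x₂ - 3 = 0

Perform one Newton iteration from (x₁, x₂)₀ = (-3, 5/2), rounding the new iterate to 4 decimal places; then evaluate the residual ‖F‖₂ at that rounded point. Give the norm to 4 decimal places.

At (-3, 5/2): F = (101.7500, 47.0000).
Jacobian J = [[2·x₁·x₂ - 5·x₂^2, x₁^2 - 10·x₁·x₂ - 5], [6·x₁·x₂ + 2·x₂^2 - 2·x₂, 3·x₁^2 + 4·x₁·x₂ - 2·x₁ + 2]].
At the point, J = [[-46.2500, 79.0000], [-37.5000, 5.0000]] (det J = 2731.2500).
Solving J·Δ = −F gives Δ = (1.1732, -0.6011).
Then the next iterate is (x₁, x₂)₁ = (-1.8268, 1.8989).
Re-evaluating at (-1.8268, 1.8989): F = (27.778077, 13.572410), so ‖F‖₂ = 30.9165.

30.9165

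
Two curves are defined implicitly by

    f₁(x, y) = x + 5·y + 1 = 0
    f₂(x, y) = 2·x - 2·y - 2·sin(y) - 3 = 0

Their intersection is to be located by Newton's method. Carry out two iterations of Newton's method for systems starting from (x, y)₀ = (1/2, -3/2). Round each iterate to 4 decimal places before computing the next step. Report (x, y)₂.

(0.7902, -0.3580)

At (1/2, -3/2): F = (-6.0000, 2.994990).
Jacobian J = [[1, 5], [2, -2·cos(y) - 2]].
At the point, J = [[1.0000, 5.0000], [2.0000, -2.141474]] (det J = -12.141474).
Solving J·Δ = −F gives Δ = (-0.1751, 1.2350).
Then the next iterate is (x, y)₁ = (0.3249, -0.2650).
Round to (0.3249, -0.2650) and repeat: F = (-0.0001, -1.296381), J = [[1.0000, 5.0000], [2.0000, -3.930185]].
Δ = (0.4653, -0.0930), so (x, y)₂ = (0.7902, -0.3580).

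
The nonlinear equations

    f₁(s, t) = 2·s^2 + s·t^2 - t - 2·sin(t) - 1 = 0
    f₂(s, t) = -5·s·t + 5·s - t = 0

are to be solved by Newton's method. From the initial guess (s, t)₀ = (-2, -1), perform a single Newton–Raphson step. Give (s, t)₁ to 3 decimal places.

At (-2, -1): F = (7.68294, -19.000).
Jacobian J = [[4·s + t^2, 2·s·t - 2·cos(t) - 1], [-5·t + 5, -5·s - 1]].
At the point, J = [[-7.000, 1.91940], [10.000, 9.000]] (det J = -82.19395).
Solving J·Δ = −F gives Δ = (1.285, 0.683).
Then the next iterate is (s, t)₁ = (-0.715, -0.317).

(-0.715, -0.317)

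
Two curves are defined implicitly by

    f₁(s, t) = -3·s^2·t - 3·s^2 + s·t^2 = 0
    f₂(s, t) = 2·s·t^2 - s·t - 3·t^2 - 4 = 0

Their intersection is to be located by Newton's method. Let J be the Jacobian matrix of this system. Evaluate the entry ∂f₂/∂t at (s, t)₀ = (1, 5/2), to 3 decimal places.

-6.000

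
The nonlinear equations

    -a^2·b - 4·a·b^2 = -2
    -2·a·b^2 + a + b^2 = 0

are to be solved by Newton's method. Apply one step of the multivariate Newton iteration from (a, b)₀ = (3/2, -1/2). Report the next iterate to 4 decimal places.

At (3/2, -1/2): F = (1.6250, 1.0000).
Jacobian J = [[-2·a·b - 4·b^2, -a^2 - 8·a·b], [-2·b^2 + 1, -4·a·b + 2·b]].
At the point, J = [[0.5000, 3.7500], [0.5000, 2.0000]] (det J = -0.8750).
Solving J·Δ = −F gives Δ = (-0.5714, -0.3571).
Then the next iterate is (a, b)₁ = (0.9286, -0.8571).

(0.9286, -0.8571)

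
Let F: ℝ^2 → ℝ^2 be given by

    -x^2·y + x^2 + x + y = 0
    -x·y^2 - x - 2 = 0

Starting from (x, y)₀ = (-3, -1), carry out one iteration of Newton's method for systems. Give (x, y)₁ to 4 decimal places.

(-1.9600, -0.6800)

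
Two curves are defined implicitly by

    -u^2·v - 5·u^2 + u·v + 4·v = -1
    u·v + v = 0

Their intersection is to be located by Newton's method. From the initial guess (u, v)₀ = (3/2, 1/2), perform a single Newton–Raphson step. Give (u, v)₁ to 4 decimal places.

At (3/2, 1/2): F = (-8.6250, 1.2500).
Jacobian J = [[-2·u·v - 10·u + v, -u^2 + u + 4], [v, u + 1]].
At the point, J = [[-16.0000, 3.2500], [0.5000, 2.5000]] (det J = -41.6250).
Solving J·Δ = −F gives Δ = (-0.6156, -0.3769).
Then the next iterate is (u, v)₁ = (0.8844, 0.1231).

(0.8844, 0.1231)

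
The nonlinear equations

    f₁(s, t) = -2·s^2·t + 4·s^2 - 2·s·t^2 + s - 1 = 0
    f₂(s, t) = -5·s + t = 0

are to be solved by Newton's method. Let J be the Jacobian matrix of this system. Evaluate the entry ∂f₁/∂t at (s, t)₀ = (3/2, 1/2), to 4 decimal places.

-7.5000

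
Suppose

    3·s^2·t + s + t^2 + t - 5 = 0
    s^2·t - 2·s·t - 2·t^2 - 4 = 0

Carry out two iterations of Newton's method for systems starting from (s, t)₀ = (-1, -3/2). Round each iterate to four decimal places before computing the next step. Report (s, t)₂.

(3.6185, -0.7826)

At (-1, -3/2): F = (-9.7500, -13.0000).
Jacobian J = [[6·s·t + 1, 3·s^2 + 2·t + 1], [2·s·t - 2·t, s^2 - 2·s - 4·t]].
At the point, J = [[10.0000, 1.0000], [6.0000, 9.0000]] (det J = 84.0000).
Solving J·Δ = −F gives Δ = (0.8899, 0.8512).
Then the next iterate is (s, t)₁ = (-0.1101, -0.6488).
Round to (-0.1101, -0.6488) and repeat: F = (-5.361553, -4.992613), J = [[1.428597, -0.261234], [1.440466, 2.827522]].
Δ = (3.7286, -0.1338), so (s, t)₂ = (3.6185, -0.7826).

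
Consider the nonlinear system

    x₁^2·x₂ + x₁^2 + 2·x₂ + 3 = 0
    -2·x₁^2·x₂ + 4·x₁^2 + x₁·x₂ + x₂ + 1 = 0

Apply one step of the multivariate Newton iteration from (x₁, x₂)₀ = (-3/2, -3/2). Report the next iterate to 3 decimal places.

(-0.720, -1.511)

At (-3/2, -3/2): F = (-1.125, 17.500).
Jacobian J = [[2·x₁·x₂ + 2·x₁, x₁^2 + 2], [-4·x₁·x₂ + 8·x₁ + x₂, -2·x₁^2 + x₁ + 1]].
At the point, J = [[1.500, 4.250], [-22.500, -5.000]] (det J = 88.125).
Solving J·Δ = −F gives Δ = (0.780, -0.011).
Then the next iterate is (x₁, x₂)₁ = (-0.720, -1.511).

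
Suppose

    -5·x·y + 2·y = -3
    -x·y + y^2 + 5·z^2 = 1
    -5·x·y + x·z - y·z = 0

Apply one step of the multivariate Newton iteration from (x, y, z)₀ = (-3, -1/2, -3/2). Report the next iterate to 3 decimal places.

At (-3, -1/2, -3/2): F = (-5.500, 9.000, -3.750).
Jacobian J = [[-5·y, -5·x + 2, 0], [-y, -x + 2·y, 10·z], [-5·y + z, -5·x - z, x - y]].
At the point, J = [[2.500, 17.000, 0.000], [0.500, 2.000, -15.000], [1.000, 16.500, -2.500]] (det J = 372.500).
Solving J·Δ = −F gives Δ = (-0.013, 0.326, 0.643).
Then the next iterate is (x, y, z)₁ = (-3.013, -0.174, -0.857).

(-3.013, -0.174, -0.857)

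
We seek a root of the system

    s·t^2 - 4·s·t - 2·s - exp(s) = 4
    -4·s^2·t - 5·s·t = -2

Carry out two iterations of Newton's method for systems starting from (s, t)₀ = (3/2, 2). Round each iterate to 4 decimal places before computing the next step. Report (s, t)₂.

(-0.2364, -3.9829)

At (3/2, 2): F = (-17.481689, -31.0000).
Jacobian J = [[t^2 - 4·t - exp(s) - 2, 2·s·t - 4·s], [-8·s·t - 5·t, -4·s^2 - 5·s]].
At the point, J = [[-10.481689, 0.0000], [-34.0000, -16.5000]] (det J = 172.947870).
Solving J·Δ = −F gives Δ = (-1.6678, 1.5580).
Then the next iterate is (s, t)₁ = (-0.1678, 3.5580).
Round to (-0.1678, 3.5580) and repeat: F = (-4.246035, 4.584434), J = [[-4.418159, -0.522865], [-13.013741, 0.726373]].
Δ = (-0.0686, -7.5409), so (s, t)₂ = (-0.2364, -3.9829).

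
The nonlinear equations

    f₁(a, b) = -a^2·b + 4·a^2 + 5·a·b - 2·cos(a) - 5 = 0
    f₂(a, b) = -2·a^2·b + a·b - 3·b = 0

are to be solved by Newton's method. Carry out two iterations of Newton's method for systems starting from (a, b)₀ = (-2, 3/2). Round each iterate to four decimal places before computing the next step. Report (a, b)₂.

(-1.2004, 0.0894)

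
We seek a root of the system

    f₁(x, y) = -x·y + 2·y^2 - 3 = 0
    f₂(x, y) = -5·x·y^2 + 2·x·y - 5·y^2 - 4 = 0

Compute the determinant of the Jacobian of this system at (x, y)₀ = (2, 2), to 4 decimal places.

J = [[-y, -x + 4·y], [-5·y^2 + 2·y, -10·x·y + 2·x - 10·y]].
At the point, J = [[-2.0000, 6.0000], [-16.0000, -56.0000]].
det J = 208.0000.

208.0000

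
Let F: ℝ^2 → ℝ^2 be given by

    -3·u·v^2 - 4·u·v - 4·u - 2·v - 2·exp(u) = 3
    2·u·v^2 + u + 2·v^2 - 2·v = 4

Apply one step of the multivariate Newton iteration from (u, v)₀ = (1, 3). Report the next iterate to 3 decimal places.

(-0.010, 2.645)

At (1, 3): F = (-57.43656, 27.000).
Jacobian J = [[-3·v^2 - 4·v - 2·exp(u) - 4, -6·u·v - 4·u - 2], [2·v^2 + 1, 4·u·v + 4·v - 2]].
At the point, J = [[-48.43656, -24.000], [19.000, 22.000]] (det J = -609.60440).
Solving J·Δ = −F gives Δ = (-1.010, -0.355).
Then the next iterate is (u, v)₁ = (-0.010, 2.645).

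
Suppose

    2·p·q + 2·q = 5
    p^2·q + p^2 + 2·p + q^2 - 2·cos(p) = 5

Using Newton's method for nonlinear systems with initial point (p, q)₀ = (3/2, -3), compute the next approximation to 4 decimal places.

(-0.4433, -1.3320)

At (3/2, -3): F = (-20.0000, 2.358526).
Jacobian J = [[2·q, 2·p + 2], [2·p·q + 2·p + 2·sin(p) + 2, p^2 + 2·q]].
At the point, J = [[-6.0000, 5.0000], [-2.005010, -3.7500]] (det J = 32.525050).
Solving J·Δ = −F gives Δ = (-1.9433, 1.6680).
Then the next iterate is (p, q)₁ = (-0.4433, -1.3320).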